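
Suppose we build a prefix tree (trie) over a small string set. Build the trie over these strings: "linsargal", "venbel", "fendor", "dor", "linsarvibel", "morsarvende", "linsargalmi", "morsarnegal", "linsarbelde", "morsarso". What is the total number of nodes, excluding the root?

54

Trace insertions, counting only characters that open a new branch:
  "linsargal" → 9 new (l, i, n, s, a, r, g, a, l)
  "venbel" → 6 new (v, e, n, b, e, l)
  "fendor" → 6 new (f, e, n, d, o, r)
  "dor" → 3 new (d, o, r)
  "linsarvibel" → prefix "linsar" already present; 5 new (v, i, b, e, l)
  "morsarvende" → 11 new (m, o, r, s, a, r, v, e, n, d, e)
  "linsargalmi" → prefix "linsargal" already present; 2 new (m, i)
  "morsarnegal" → prefix "morsar" already present; 5 new (n, e, g, a, l)
  "linsarbelde" → prefix "linsar" already present; 5 new (b, e, l, d, e)
  "morsarso" → prefix "morsar" already present; 2 new (s, o)
Total nodes = 9 + 6 + 6 + 3 + 5 + 11 + 2 + 5 + 5 + 2 = 54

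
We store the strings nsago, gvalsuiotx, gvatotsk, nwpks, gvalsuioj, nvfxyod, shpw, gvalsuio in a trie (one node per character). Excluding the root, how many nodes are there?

35

Trie structure (* marks end of a word):
(root)
├─ g
│  └─ v
│     └─ a
│        ├─ l
│        │  └─ s
│        │     └─ u
│        │        └─ i
│        │           └─ o *
│        │              ├─ j *
│        │              └─ t
│        │                 └─ x *
│        └─ t
│           └─ o
│              └─ t
│                 └─ s
│                    └─ k *
├─ n
│  ├─ s
│  │  └─ a
│  │     └─ g
│  │        └─ o *
│  ├─ v
│  │  └─ f
│  │     └─ x
│  │        └─ y
│  │           └─ o
│  │              └─ d *
│  └─ w
│     └─ p
│        └─ k
│           └─ s *
└─ s
   └─ h
      └─ p
         └─ w *
Counting every labelled node above: 35.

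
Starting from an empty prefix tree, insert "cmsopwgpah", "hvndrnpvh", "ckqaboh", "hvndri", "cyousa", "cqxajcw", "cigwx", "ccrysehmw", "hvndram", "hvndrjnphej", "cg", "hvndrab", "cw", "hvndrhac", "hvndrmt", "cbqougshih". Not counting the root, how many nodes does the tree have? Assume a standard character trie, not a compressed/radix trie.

Count nodes per top-level branch (shared prefixes stored once):
  'c'-branch (cbqougshih, ccrysehmw, cg, cigwx, ckqaboh, cmsopwgpah, cqxajcw, cw, cyousa): 50 nodes
  'h'-branch (hvndrab, hvndram, hvndrhac, hvndri, hvndrjnphej, hvndrmt, hvndrnpvh): 24 nodes
Sum: 74

74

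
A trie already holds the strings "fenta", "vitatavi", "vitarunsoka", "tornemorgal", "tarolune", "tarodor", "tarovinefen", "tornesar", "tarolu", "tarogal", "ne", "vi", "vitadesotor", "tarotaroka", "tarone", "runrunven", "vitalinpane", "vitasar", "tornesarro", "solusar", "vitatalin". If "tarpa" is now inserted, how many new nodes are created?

2

"tar" is already a path in the trie; the remaining "pa" must be added.
New nodes needed: |"tarpa"| − 3 = 5 − 3 = 2.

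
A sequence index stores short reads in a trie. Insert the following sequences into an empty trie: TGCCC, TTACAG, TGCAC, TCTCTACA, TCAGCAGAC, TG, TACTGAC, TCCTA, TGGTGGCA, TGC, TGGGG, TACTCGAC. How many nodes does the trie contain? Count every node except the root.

For each word, the new-node count is its length minus the longest prefix already in the trie:
  "TGCCC" → 5 new (T, G, C, C, C)
  "TTACAG" → prefix "T" already present; 5 new (T, A, C, A, G)
  "TGCAC" → prefix "TGC" already present; 2 new (A, C)
  "TCTCTACA" → prefix "T" already present; 7 new (C, T, C, T, A, C, A)
  "TCAGCAGAC" → prefix "TC" already present; 7 new (A, G, C, A, G, A, C)
  "TG" → prefix "TG" already present; 0 new (none)
  "TACTGAC" → prefix "T" already present; 6 new (A, C, T, G, A, C)
  "TCCTA" → prefix "TC" already present; 3 new (C, T, A)
  "TGGTGGCA" → prefix "TG" already present; 6 new (G, T, G, G, C, A)
  "TGC" → prefix "TGC" already present; 0 new (none)
  "TGGGG" → prefix "TGG" already present; 2 new (G, G)
  "TACTCGAC" → prefix "TACT" already present; 4 new (C, G, A, C)
Total nodes = 5 + 5 + 2 + 7 + 7 + 0 + 6 + 3 + 6 + 0 + 2 + 4 = 47

47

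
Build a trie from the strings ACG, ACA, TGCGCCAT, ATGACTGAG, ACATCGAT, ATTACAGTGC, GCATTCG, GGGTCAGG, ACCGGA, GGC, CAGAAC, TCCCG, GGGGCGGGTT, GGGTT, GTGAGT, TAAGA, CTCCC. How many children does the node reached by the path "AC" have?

Walk "AC" from the root, arriving at one node.
Characters that immediately follow "AC" among the stored strings: {A, C, G}.
That node has 3 child edges.

3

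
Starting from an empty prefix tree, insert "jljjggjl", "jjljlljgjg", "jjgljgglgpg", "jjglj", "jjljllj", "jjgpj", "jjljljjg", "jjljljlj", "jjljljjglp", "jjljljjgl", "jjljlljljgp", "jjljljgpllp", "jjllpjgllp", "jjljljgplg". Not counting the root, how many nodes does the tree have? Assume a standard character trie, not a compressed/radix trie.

52

Insert word by word; a character creates a node only if that edge doesn't already exist:
  "jljjggjl" → 8 new (j, l, j, j, g, g, j, l)
  "jjljlljgjg" → prefix "j" already present; 9 new (j, l, j, l, l, j, g, j, g)
  "jjgljgglgpg" → prefix "jj" already present; 9 new (g, l, j, g, g, l, g, p, g)
  "jjglj" → prefix "jjglj" already present; 0 new (none)
  "jjljllj" → prefix "jjljllj" already present; 0 new (none)
  "jjgpj" → prefix "jjg" already present; 2 new (p, j)
  "jjljljjg" → prefix "jjljl" already present; 3 new (j, j, g)
  "jjljljlj" → prefix "jjljlj" already present; 2 new (l, j)
  "jjljljjglp" → prefix "jjljljjg" already present; 2 new (l, p)
  "jjljljjgl" → prefix "jjljljjgl" already present; 0 new (none)
  "jjljlljljgp" → prefix "jjljllj" already present; 4 new (l, j, g, p)
  "jjljljgpllp" → prefix "jjljlj" already present; 5 new (g, p, l, l, p)
  "jjllpjgllp" → prefix "jjl" already present; 7 new (l, p, j, g, l, l, p)
  "jjljljgplg" → prefix "jjljljgpl" already present; 1 new (g)
Total nodes = 8 + 9 + 9 + 0 + 0 + 2 + 3 + 2 + 2 + 0 + 4 + 5 + 7 + 1 = 52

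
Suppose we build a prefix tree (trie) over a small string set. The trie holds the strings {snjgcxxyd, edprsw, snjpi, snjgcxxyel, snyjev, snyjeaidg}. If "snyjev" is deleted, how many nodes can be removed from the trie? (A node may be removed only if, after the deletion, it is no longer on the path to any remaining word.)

1

A node on "snyjev"'s path can go only if nothing else ends at it or branches off below it.
The suffix "v" (1 node) is used only by "snyjev"; the node for "snyje" still has the child "a", so pruning stops there.
Nodes removed: 1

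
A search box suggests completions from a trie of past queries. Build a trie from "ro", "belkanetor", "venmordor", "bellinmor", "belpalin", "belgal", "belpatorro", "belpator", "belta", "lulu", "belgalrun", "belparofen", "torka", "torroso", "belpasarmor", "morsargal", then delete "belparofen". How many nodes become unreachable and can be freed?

5

Walk "belparofen" from the leaf back toward the root, removing each node that no remaining word uses.
The suffix "rofen" (5 nodes) is used only by "belparofen"; the node for "belpa" still has the child "l", so pruning stops there.
Nodes removed: 5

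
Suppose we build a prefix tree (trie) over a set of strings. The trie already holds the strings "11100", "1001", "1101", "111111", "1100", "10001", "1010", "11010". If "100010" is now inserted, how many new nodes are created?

Walking "100010" from the root, the first 5 characters ("10001") follow existing edges; "0" is the first miss.
So 6 − 5 = 1 new nodes.

1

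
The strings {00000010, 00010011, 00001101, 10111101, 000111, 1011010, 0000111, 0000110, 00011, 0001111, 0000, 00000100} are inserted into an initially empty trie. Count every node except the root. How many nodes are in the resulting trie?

Trie structure (* marks end of a word):
(root)
├─ 0
│  └─ 0
│     └─ 0
│        ├─ 0 *
│        │  ├─ 0
│        │  │  ├─ 0
│        │  │  │  └─ 1
│        │  │  │     └─ 0 *
│        │  │  └─ 1
│        │  │     └─ 0
│        │  │        └─ 0 *
│        │  └─ 1
│        │     └─ 1
│        │        ├─ 0 *
│        │        │  └─ 1 *
│        │        └─ 1 *
│        └─ 1
│           ├─ 0
│           │  └─ 0
│           │     └─ 1
│           │        └─ 1 *
│           └─ 1 *
│              └─ 1 *
│                 └─ 1 *
└─ 1
   └─ 0
      └─ 1
         └─ 1
            ├─ 0
            │  └─ 1
            │     └─ 0 *
            └─ 1
               └─ 1
                  └─ 0
                     └─ 1 *
Counting every labelled node above: 35.

35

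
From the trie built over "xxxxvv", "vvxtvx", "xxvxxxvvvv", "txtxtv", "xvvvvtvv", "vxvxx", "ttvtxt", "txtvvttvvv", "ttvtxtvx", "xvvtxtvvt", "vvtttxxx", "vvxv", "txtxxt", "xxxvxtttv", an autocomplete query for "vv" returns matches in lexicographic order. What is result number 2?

vvxtvx

Words with prefix "vv", in lexicographic order: "vvtttxxx", "vvxtvx", "vvxv"
The 2nd is vvxtvx.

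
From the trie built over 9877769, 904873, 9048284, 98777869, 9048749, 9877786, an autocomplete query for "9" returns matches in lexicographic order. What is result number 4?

9877769

DFS of the "9" subtree visits, in order: "9048284", "904873", "9048749", "9877769", "9877786", "98777869"
Position 4: 9877769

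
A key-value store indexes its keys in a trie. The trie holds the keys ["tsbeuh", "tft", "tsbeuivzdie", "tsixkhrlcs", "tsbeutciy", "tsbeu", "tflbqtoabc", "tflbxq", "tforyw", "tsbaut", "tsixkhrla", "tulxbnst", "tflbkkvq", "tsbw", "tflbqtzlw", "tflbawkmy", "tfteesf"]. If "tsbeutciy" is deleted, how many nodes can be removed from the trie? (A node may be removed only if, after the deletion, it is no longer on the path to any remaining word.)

4

Walk "tsbeutciy" from the leaf back toward the root, removing each node that no remaining word uses.
The suffix "tciy" (4 nodes) is used only by "tsbeutciy"; the node for "tsbeu" still has the child "h", so pruning stops there.
Nodes removed: 4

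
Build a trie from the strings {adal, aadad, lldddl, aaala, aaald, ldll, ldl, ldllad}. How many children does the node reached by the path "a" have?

Walk "a" from the root, arriving at one node.
Distinct next characters after "a": a, d.
That node has 2 child edges.

2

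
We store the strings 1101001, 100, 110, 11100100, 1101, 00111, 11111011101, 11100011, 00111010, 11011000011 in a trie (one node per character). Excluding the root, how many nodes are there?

41

Count nodes per top-level branch (shared prefixes stored once):
  '0'-branch (00111, 00111010): 8 nodes
  '1'-branch (100, 110, 1101, 1101001, 11011000011, 11100011, 11100100, 11111011101): 33 nodes
Sum: 41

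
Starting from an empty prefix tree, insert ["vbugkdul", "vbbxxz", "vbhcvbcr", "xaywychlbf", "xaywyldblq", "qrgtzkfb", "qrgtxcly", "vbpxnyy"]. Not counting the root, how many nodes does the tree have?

50

Trace insertions, counting only characters that open a new branch:
  "vbugkdul" → 8 new (v, b, u, g, k, d, u, l)
  "vbbxxz" → prefix "vb" already present; 4 new (b, x, x, z)
  "vbhcvbcr" → prefix "vb" already present; 6 new (h, c, v, b, c, r)
  "xaywychlbf" → 10 new (x, a, y, w, y, c, h, l, b, f)
  "xaywyldblq" → prefix "xaywy" already present; 5 new (l, d, b, l, q)
  "qrgtzkfb" → 8 new (q, r, g, t, z, k, f, b)
  "qrgtxcly" → prefix "qrgt" already present; 4 new (x, c, l, y)
  "vbpxnyy" → prefix "vb" already present; 5 new (p, x, n, y, y)
Total nodes = 8 + 4 + 6 + 10 + 5 + 8 + 4 + 5 = 50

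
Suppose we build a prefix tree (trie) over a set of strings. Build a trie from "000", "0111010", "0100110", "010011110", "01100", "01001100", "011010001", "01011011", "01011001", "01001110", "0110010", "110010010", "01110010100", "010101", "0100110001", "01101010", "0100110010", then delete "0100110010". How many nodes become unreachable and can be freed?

2

A node on "0100110010"'s path can go only if nothing else ends at it or branches off below it.
The suffix "10" (2 nodes) is used only by "0100110010"; the node for "01001100" still has the child "0", so pruning stops there.
Nodes removed: 2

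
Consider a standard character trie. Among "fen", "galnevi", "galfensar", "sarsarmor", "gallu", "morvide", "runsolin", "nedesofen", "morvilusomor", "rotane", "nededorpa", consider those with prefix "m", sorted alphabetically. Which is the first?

morvide

DFS of the "m" subtree visits, in order: "morvide", "morvilusomor"
The 1st is morvide.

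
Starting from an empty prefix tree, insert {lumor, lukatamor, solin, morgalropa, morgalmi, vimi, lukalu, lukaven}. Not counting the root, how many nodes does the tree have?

Trie structure (* marks end of a word):
(root)
├─ l
│  └─ u
│     ├─ k
│     │  └─ a
│     │     ├─ l
│     │     │  └─ u *
│     │     ├─ t
│     │     │  └─ a
│     │     │     └─ m
│     │     │        └─ o
│     │     │           └─ r *
│     │     └─ v
│     │        └─ e
│     │           └─ n *
│     └─ m
│        └─ o
│           └─ r *
├─ m
│  └─ o
│     └─ r
│        └─ g
│           └─ a
│              └─ l
│                 ├─ m
│                 │  └─ i *
│                 └─ r
│                    └─ o
│                       └─ p
│                          └─ a *
├─ s
│  └─ o
│     └─ l
│        └─ i
│           └─ n *
└─ v
   └─ i
      └─ m
         └─ i *
Counting every labelled node above: 38.

38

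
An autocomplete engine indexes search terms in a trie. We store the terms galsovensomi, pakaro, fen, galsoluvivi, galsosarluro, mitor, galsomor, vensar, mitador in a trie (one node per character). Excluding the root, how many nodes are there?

Insert word by word; a character creates a node only if that edge doesn't already exist:
  "galsovensomi" → 12 new (g, a, l, s, o, v, e, n, s, o, m, i)
  "pakaro" → 6 new (p, a, k, a, r, o)
  "fen" → 3 new (f, e, n)
  "galsoluvivi" → prefix "galso" already present; 6 new (l, u, v, i, v, i)
  "galsosarluro" → prefix "galso" already present; 7 new (s, a, r, l, u, r, o)
  "mitor" → 5 new (m, i, t, o, r)
  "galsomor" → prefix "galso" already present; 3 new (m, o, r)
  "vensar" → 6 new (v, e, n, s, a, r)
  "mitador" → prefix "mit" already present; 4 new (a, d, o, r)
Total nodes = 12 + 6 + 3 + 6 + 7 + 5 + 3 + 6 + 4 = 52

52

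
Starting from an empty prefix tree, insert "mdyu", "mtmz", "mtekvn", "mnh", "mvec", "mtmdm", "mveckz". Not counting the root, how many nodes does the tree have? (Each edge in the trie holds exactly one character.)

20

For each word, the new-node count is its length minus the longest prefix already in the trie:
  "mdyu" → 4 new (m, d, y, u)
  "mtmz" → prefix "m" already present; 3 new (t, m, z)
  "mtekvn" → prefix "mt" already present; 4 new (e, k, v, n)
  "mnh" → prefix "m" already present; 2 new (n, h)
  "mvec" → prefix "m" already present; 3 new (v, e, c)
  "mtmdm" → prefix "mtm" already present; 2 new (d, m)
  "mveckz" → prefix "mvec" already present; 2 new (k, z)
Total nodes = 4 + 3 + 4 + 2 + 3 + 2 + 2 = 20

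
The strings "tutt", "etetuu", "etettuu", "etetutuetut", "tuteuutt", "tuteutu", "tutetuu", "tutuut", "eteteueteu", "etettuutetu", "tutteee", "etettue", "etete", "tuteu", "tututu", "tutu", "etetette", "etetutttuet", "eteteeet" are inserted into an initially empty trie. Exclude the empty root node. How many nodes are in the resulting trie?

59

For each word, the new-node count is its length minus the longest prefix already in the trie:
  "tutt" → 4 new (t, u, t, t)
  "etetuu" → 6 new (e, t, e, t, u, u)
  "etettuu" → prefix "etet" already present; 3 new (t, u, u)
  "etetutuetut" → prefix "etetu" already present; 6 new (t, u, e, t, u, t)
  "tuteuutt" → prefix "tut" already present; 5 new (e, u, u, t, t)
  "tuteutu" → prefix "tuteu" already present; 2 new (t, u)
  "tutetuu" → prefix "tute" already present; 3 new (t, u, u)
  "tutuut" → prefix "tut" already present; 3 new (u, u, t)
  "eteteueteu" → prefix "etet" already present; 6 new (e, u, e, t, e, u)
  "etettuutetu" → prefix "etettuu" already present; 4 new (t, e, t, u)
  "tutteee" → prefix "tutt" already present; 3 new (e, e, e)
  "etettue" → prefix "etettu" already present; 1 new (e)
  "etete" → prefix "etete" already present; 0 new (none)
  "tuteu" → prefix "tuteu" already present; 0 new (none)
  "tututu" → prefix "tutu" already present; 2 new (t, u)
  "tutu" → prefix "tutu" already present; 0 new (none)
  "etetette" → prefix "etete" already present; 3 new (t, t, e)
  "etetutttuet" → prefix "etetut" already present; 5 new (t, t, u, e, t)
  "eteteeet" → prefix "etete" already present; 3 new (e, e, t)
Total nodes = 4 + 6 + 3 + 6 + 5 + 2 + 3 + 3 + 6 + 4 + 3 + 1 + 0 + 0 + 2 + 0 + 3 + 5 + 3 = 59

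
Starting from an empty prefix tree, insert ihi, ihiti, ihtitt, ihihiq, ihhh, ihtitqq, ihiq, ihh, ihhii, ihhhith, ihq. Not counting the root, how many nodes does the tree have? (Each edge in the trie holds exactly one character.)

Insert word by word; a character creates a node only if that edge doesn't already exist:
  "ihi" → 3 new (i, h, i)
  "ihiti" → prefix "ihi" already present; 2 new (t, i)
  "ihtitt" → prefix "ih" already present; 4 new (t, i, t, t)
  "ihihiq" → prefix "ihi" already present; 3 new (h, i, q)
  "ihhh" → prefix "ih" already present; 2 new (h, h)
  "ihtitqq" → prefix "ihtit" already present; 2 new (q, q)
  "ihiq" → prefix "ihi" already present; 1 new (q)
  "ihh" → prefix "ihh" already present; 0 new (none)
  "ihhii" → prefix "ihh" already present; 2 new (i, i)
  "ihhhith" → prefix "ihhh" already present; 3 new (i, t, h)
  "ihq" → prefix "ih" already present; 1 new (q)
Total nodes = 3 + 2 + 4 + 3 + 2 + 2 + 1 + 0 + 2 + 3 + 1 = 23

23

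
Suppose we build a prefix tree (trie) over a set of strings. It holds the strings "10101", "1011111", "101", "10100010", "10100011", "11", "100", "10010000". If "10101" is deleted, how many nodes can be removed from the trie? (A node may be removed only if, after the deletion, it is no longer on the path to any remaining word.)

Walk "10101" from the leaf back toward the root, removing each node that no remaining word uses.
The suffix "1" (1 node) is used only by "10101"; the node for "1010" still has the child "0", so pruning stops there.
Nodes removed: 1

1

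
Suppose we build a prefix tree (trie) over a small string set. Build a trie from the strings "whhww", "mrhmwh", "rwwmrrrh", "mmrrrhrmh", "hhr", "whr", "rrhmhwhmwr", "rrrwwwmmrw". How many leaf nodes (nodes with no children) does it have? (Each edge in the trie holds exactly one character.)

Leaves are exactly the stored words that no other stored word extends.
Those words: "hhr", "mmrrrhrmh", "mrhmwh", "rrhmhwhmwr", "rrrwwwmmrw", "rwwmrrrh", "whhww", "whr"
Leaf count: 8

8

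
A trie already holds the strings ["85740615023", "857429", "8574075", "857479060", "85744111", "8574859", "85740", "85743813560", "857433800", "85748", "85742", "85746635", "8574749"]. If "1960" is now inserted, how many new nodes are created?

No existing word starts with "1", so every character of "1960" needs a new node.
4 − 0 = 4 new nodes.

4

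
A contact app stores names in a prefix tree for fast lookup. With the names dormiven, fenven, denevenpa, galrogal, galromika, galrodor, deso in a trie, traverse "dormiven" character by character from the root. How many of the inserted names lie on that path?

1

Check each prefix of "dormiven" against the stored set — each match is an end-marker on the path.
Prefixes of the query that are stored words: "dormiven"
Count: 1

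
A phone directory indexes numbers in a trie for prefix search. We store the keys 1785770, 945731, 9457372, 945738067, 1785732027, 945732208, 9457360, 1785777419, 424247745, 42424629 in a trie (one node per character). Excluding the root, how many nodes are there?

For each word, the new-node count is its length minus the longest prefix already in the trie:
  "1785770" → 7 new (1, 7, 8, 5, 7, 7, 0)
  "945731" → 6 new (9, 4, 5, 7, 3, 1)
  "9457372" → prefix "94573" already present; 2 new (7, 2)
  "945738067" → prefix "94573" already present; 4 new (8, 0, 6, 7)
  "1785732027" → prefix "17857" already present; 5 new (3, 2, 0, 2, 7)
  "945732208" → prefix "94573" already present; 4 new (2, 2, 0, 8)
  "9457360" → prefix "94573" already present; 2 new (6, 0)
  "1785777419" → prefix "178577" already present; 4 new (7, 4, 1, 9)
  "424247745" → 9 new (4, 2, 4, 2, 4, 7, 7, 4, 5)
  "42424629" → prefix "42424" already present; 3 new (6, 2, 9)
Total nodes = 7 + 6 + 2 + 4 + 5 + 4 + 2 + 4 + 9 + 3 = 46

46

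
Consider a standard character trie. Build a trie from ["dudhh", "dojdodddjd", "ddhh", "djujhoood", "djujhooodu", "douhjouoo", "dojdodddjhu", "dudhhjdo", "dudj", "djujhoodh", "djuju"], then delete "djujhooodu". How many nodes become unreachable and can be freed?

1

Walk "djujhooodu" from the leaf back toward the root, removing each node that no remaining word uses.
The suffix "u" (1 node) is used only by "djujhooodu"; "djujhoood" is itself a stored word, so pruning stops there.
Nodes removed: 1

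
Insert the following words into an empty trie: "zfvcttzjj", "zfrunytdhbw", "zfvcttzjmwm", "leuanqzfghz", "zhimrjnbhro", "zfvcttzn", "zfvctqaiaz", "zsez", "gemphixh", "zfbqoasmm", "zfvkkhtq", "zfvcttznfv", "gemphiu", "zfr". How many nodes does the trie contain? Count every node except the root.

74

For each word, the new-node count is its length minus the longest prefix already in the trie:
  "zfvcttzjj" → 9 new (z, f, v, c, t, t, z, j, j)
  "zfrunytdhbw" → prefix "zf" already present; 9 new (r, u, n, y, t, d, h, b, w)
  "zfvcttzjmwm" → prefix "zfvcttzj" already present; 3 new (m, w, m)
  "leuanqzfghz" → 11 new (l, e, u, a, n, q, z, f, g, h, z)
  "zhimrjnbhro" → prefix "z" already present; 10 new (h, i, m, r, j, n, b, h, r, o)
  "zfvcttzn" → prefix "zfvcttz" already present; 1 new (n)
  "zfvctqaiaz" → prefix "zfvct" already present; 5 new (q, a, i, a, z)
  "zsez" → prefix "z" already present; 3 new (s, e, z)
  "gemphixh" → 8 new (g, e, m, p, h, i, x, h)
  "zfbqoasmm" → prefix "zf" already present; 7 new (b, q, o, a, s, m, m)
  "zfvkkhtq" → prefix "zfv" already present; 5 new (k, k, h, t, q)
  "zfvcttznfv" → prefix "zfvcttzn" already present; 2 new (f, v)
  "gemphiu" → prefix "gemphi" already present; 1 new (u)
  "zfr" → prefix "zfr" already present; 0 new (none)
Total nodes = 9 + 9 + 3 + 11 + 10 + 1 + 5 + 3 + 8 + 7 + 5 + 2 + 1 + 0 = 74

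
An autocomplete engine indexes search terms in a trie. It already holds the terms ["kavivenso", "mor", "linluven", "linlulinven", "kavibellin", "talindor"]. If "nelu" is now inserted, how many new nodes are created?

4

No existing word starts with "n", so every character of "nelu" needs a new node.
4 − 0 = 4 new nodes.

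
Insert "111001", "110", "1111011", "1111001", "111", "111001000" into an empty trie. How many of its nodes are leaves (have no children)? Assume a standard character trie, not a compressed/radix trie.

4

A leaf is a node with no children — equivalently, the end of a word that is not a proper prefix of any other stored word.
Those words: "110", "111001000", "1111001", "1111011"
Leaf count: 4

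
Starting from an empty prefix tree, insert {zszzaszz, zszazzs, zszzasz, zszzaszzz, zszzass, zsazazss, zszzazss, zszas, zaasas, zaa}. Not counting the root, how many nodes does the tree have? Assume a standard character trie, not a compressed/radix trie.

Trace insertions, counting only characters that open a new branch:
  "zszzaszz" → 8 new (z, s, z, z, a, s, z, z)
  "zszazzs" → prefix "zsz" already present; 4 new (a, z, z, s)
  "zszzasz" → prefix "zszzasz" already present; 0 new (none)
  "zszzaszzz" → prefix "zszzaszz" already present; 1 new (z)
  "zszzass" → prefix "zszzas" already present; 1 new (s)
  "zsazazss" → prefix "zs" already present; 6 new (a, z, a, z, s, s)
  "zszzazss" → prefix "zszza" already present; 3 new (z, s, s)
  "zszas" → prefix "zsza" already present; 1 new (s)
  "zaasas" → prefix "z" already present; 5 new (a, a, s, a, s)
  "zaa" → prefix "zaa" already present; 0 new (none)
Total nodes = 8 + 4 + 0 + 1 + 1 + 6 + 3 + 1 + 5 + 0 = 29

29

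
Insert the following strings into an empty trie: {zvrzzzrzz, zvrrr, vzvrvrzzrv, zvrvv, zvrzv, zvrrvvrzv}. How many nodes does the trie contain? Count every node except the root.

Count nodes per top-level branch (shared prefixes stored once):
  'v'-branch (vzvrvrzzrv): 10 nodes
  'z'-branch (zvrrr, zvrrvvrzv, zvrvv, zvrzv, zvrzzzrzz): 19 nodes
Sum: 29

29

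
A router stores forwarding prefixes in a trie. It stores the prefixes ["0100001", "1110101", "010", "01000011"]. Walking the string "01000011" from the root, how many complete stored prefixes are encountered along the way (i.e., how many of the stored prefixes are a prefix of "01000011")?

3

Traverse "01000011" character by character; count nodes along the way that are marked as word ends.
Prefixes of the query that are stored words: "010", "0100001", "01000011"
Count: 3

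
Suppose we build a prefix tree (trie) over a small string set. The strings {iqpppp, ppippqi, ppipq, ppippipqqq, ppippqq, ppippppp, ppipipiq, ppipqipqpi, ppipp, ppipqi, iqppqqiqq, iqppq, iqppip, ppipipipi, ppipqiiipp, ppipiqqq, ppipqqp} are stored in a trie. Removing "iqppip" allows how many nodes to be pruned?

2

A node on "iqppip"'s path can go only if nothing else ends at it or branches off below it.
The suffix "ip" (2 nodes) is used only by "iqppip"; the node for "iqpp" still has the child "p", so pruning stops there.
Nodes removed: 2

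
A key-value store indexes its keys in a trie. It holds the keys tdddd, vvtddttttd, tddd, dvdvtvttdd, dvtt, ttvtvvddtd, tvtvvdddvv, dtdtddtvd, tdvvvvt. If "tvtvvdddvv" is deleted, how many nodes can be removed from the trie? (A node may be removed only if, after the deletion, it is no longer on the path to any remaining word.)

9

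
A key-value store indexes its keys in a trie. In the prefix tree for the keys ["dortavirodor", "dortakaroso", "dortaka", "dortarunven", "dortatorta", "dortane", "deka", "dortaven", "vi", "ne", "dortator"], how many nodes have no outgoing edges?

Leaves are exactly the stored words that no other stored word extends.
Those words: "deka", "dortakaroso", "dortane", "dortarunven", "dortatorta", "dortaven", "dortavirodor", "ne", "vi"
Leaf count: 9

9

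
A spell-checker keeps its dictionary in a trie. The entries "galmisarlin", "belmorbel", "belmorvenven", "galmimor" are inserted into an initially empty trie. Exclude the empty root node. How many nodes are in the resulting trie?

Count nodes per top-level branch (shared prefixes stored once):
  'b'-branch (belmorbel, belmorvenven): 15 nodes
  'g'-branch (galmimor, galmisarlin): 14 nodes
Sum: 29

29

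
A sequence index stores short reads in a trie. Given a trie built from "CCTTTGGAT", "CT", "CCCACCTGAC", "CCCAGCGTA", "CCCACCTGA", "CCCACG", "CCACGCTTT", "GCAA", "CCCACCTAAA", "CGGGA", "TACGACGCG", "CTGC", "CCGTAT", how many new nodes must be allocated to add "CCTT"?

0

Every character of "CCTT" already lies on an existing path (it is a prefix of some stored word).
No new nodes are needed: 0.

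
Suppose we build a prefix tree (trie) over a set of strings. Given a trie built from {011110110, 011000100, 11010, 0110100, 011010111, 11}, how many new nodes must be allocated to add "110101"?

The longest prefix of "110101" already in the trie is "11010" (length 5).
So 6 − 5 = 1 new nodes.

1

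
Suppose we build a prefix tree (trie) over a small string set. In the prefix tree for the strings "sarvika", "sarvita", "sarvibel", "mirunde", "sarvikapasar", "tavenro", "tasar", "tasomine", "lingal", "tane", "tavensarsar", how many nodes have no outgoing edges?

10

A leaf is a node with no children — equivalently, the end of a word that is not a proper prefix of any other stored word.
Those words: "lingal", "mirunde", "sarvibel", "sarvikapasar", "sarvita", "tane", "tasar", "tasomine", "tavenro", "tavensarsar"
Leaf count: 10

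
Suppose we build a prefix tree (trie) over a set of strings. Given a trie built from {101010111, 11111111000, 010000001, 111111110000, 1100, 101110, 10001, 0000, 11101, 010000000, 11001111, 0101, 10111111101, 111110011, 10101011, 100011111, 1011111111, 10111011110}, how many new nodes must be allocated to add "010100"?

"0101" is already a path in the trie; the remaining "00" must be added.
Each of the 2 remaining characters creates one node.

2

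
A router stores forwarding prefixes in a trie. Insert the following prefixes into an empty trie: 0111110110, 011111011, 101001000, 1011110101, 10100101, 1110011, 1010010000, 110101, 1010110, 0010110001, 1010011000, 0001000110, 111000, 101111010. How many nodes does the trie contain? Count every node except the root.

63

Trace insertions, counting only characters that open a new branch:
  "0111110110" → 10 new (0, 1, 1, 1, 1, 1, 0, 1, 1, 0)
  "011111011" → prefix "011111011" already present; 0 new (none)
  "101001000" → 9 new (1, 0, 1, 0, 0, 1, 0, 0, 0)
  "1011110101" → prefix "101" already present; 7 new (1, 1, 1, 0, 1, 0, 1)
  "10100101" → prefix "1010010" already present; 1 new (1)
  "1110011" → prefix "1" already present; 6 new (1, 1, 0, 0, 1, 1)
  "1010010000" → prefix "101001000" already present; 1 new (0)
  "110101" → prefix "11" already present; 4 new (0, 1, 0, 1)
  "1010110" → prefix "1010" already present; 3 new (1, 1, 0)
  "0010110001" → prefix "0" already present; 9 new (0, 1, 0, 1, 1, 0, 0, 0, 1)
  "1010011000" → prefix "101001" already present; 4 new (1, 0, 0, 0)
  "0001000110" → prefix "00" already present; 8 new (0, 1, 0, 0, 0, 1, 1, 0)
  "111000" → prefix "11100" already present; 1 new (0)
  "101111010" → prefix "101111010" already present; 0 new (none)
Total nodes = 10 + 0 + 9 + 7 + 1 + 6 + 1 + 4 + 3 + 9 + 4 + 8 + 1 + 0 = 63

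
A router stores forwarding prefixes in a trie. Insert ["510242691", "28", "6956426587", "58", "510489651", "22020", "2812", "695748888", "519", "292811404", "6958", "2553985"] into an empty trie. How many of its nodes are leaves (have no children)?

11

Leaves are exactly the stored words that no other stored word extends.
Those words: "22020", "2553985", "2812", "292811404", "510242691", "510489651", "519", "58", "6956426587", "695748888", "6958"
Leaf count: 11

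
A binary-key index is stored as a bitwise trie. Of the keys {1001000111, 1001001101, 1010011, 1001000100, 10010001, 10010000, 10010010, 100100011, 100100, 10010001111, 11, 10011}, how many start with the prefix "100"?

Traverse to the node for "100", then collect every word in that subtree.
Words under "100": 100100, 10010000, 10010001, 1001000100, 100100011, 1001000111, 10010001111, 10010010, 1001001101, 10011
Count: 10

10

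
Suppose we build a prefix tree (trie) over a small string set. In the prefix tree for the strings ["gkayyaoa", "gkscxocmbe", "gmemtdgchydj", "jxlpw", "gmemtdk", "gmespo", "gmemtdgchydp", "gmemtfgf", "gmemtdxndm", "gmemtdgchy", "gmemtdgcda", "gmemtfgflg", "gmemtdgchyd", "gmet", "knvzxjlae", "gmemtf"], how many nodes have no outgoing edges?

12

Leaves are exactly the stored words that no other stored word extends.
Those words: "gkayyaoa", "gkscxocmbe", "gmemtdgcda", "gmemtdgchydj", "gmemtdgchydp", "gmemtdk", "gmemtdxndm", "gmemtfgflg", "gmespo", "gmet", "jxlpw", "knvzxjlae"
Leaf count: 12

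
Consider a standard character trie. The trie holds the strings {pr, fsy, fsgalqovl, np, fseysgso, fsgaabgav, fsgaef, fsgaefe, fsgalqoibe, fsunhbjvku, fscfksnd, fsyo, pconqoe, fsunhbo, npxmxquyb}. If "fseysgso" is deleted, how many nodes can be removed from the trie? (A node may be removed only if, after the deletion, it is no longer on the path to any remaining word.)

6

After clearing the end-marker at "fseysgso", prune upward until reaching a node still needed by another word.
The suffix "eysgso" (6 nodes) is used only by "fseysgso"; the node for "fs" still has the child "y", so pruning stops there.
Nodes removed: 6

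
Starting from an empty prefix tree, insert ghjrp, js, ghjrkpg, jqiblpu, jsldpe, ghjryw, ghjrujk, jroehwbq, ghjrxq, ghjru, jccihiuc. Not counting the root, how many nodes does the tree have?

41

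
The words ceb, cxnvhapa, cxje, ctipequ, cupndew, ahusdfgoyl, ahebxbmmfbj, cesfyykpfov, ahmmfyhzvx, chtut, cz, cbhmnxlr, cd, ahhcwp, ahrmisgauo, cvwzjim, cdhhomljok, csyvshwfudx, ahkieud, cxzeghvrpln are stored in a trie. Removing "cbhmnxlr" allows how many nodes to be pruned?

7

A node on "cbhmnxlr"'s path can go only if nothing else ends at it or branches off below it.
The suffix "bhmnxlr" (7 nodes) is used only by "cbhmnxlr"; the node for "c" still has the child "e", so pruning stops there.
Nodes removed: 7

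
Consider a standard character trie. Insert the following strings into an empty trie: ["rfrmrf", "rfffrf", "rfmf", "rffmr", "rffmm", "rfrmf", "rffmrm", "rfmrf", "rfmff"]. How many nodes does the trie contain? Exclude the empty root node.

20

For each word, the new-node count is its length minus the longest prefix already in the trie:
  "rfrmrf" → 6 new (r, f, r, m, r, f)
  "rfffrf" → prefix "rf" already present; 4 new (f, f, r, f)
  "rfmf" → prefix "rf" already present; 2 new (m, f)
  "rffmr" → prefix "rff" already present; 2 new (m, r)
  "rffmm" → prefix "rffm" already present; 1 new (m)
  "rfrmf" → prefix "rfrm" already present; 1 new (f)
  "rffmrm" → prefix "rffmr" already present; 1 new (m)
  "rfmrf" → prefix "rfm" already present; 2 new (r, f)
  "rfmff" → prefix "rfmf" already present; 1 new (f)
Total nodes = 6 + 4 + 2 + 2 + 1 + 1 + 1 + 2 + 1 = 20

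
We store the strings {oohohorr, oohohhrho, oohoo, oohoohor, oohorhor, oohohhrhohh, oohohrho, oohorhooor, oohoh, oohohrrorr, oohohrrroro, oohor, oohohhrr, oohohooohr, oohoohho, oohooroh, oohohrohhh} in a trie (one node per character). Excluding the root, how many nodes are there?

50

Trace insertions, counting only characters that open a new branch:
  "oohohorr" → 8 new (o, o, h, o, h, o, r, r)
  "oohohhrho" → prefix "oohoh" already present; 4 new (h, r, h, o)
  "oohoo" → prefix "ooho" already present; 1 new (o)
  "oohoohor" → prefix "oohoo" already present; 3 new (h, o, r)
  "oohorhor" → prefix "ooho" already present; 4 new (r, h, o, r)
  "oohohhrhohh" → prefix "oohohhrho" already present; 2 new (h, h)
  "oohohrho" → prefix "oohoh" already present; 3 new (r, h, o)
  "oohorhooor" → prefix "oohorho" already present; 3 new (o, o, r)
  "oohoh" → prefix "oohoh" already present; 0 new (none)
  "oohohrrorr" → prefix "oohohr" already present; 4 new (r, o, r, r)
  "oohohrrroro" → prefix "oohohrr" already present; 4 new (r, o, r, o)
  "oohor" → prefix "oohor" already present; 0 new (none)
  "oohohhrr" → prefix "oohohhr" already present; 1 new (r)
  "oohohooohr" → prefix "oohoho" already present; 4 new (o, o, h, r)
  "oohoohho" → prefix "oohooh" already present; 2 new (h, o)
  "oohooroh" → prefix "oohoo" already present; 3 new (r, o, h)
  "oohohrohhh" → prefix "oohohr" already present; 4 new (o, h, h, h)
Total nodes = 8 + 4 + 1 + 3 + 4 + 2 + 3 + 3 + 0 + 4 + 4 + 0 + 1 + 4 + 2 + 3 + 4 = 50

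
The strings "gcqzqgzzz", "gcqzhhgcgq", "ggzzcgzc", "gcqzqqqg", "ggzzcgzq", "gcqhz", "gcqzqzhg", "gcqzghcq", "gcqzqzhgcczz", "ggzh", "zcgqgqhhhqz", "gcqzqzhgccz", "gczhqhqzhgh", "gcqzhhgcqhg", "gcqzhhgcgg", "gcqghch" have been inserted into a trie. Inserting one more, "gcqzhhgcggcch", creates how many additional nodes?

3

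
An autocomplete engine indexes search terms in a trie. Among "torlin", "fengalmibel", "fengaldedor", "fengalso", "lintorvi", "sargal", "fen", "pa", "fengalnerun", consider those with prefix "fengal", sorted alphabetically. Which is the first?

DFS of the "fengal" subtree visits, in order: "fengaldedor", "fengalmibel", "fengalnerun", "fengalso"
Position 1: fengaldedor

fengaldedor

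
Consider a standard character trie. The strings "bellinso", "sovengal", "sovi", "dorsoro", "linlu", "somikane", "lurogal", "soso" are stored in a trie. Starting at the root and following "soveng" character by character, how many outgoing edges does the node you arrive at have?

Walk "soveng" from the root, arriving at one node.
Distinct next characters after "soveng": a.
That node has 1 child edge.

1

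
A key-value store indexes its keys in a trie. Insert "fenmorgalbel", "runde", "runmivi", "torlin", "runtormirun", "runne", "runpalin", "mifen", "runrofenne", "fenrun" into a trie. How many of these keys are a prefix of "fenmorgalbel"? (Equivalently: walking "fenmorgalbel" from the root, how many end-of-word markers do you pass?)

1

Check each prefix of "fenmorgalbel" against the stored set — each match is an end-marker on the path.
Prefixes of the query that are stored words: "fenmorgalbel"
Count: 1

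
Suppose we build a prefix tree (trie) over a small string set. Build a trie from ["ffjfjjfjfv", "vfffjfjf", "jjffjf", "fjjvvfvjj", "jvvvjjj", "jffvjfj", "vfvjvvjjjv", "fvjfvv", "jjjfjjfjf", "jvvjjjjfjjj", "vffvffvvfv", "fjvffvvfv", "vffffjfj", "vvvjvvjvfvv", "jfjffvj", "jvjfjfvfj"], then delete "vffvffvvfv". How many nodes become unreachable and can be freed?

After clearing the end-marker at "vffvffvvfv", prune upward until reaching a node still needed by another word.
The suffix "vffvvfv" (7 nodes) is used only by "vffvffvvfv"; the node for "vff" still has the child "f", so pruning stops there.
Nodes removed: 7

7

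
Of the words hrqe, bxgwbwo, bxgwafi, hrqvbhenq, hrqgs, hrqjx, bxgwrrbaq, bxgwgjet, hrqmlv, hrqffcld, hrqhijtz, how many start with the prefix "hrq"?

Filter for entries beginning with "hrq":
Matches: "hrqe", "hrqffcld", "hrqgs", "hrqhijtz", "hrqjx", "hrqmlv", "hrqvbhenq"
Count: 7

7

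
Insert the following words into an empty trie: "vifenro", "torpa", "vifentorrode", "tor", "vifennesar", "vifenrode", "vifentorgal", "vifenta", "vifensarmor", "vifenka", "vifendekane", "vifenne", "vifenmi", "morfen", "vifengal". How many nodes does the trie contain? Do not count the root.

Insert word by word; a character creates a node only if that edge doesn't already exist:
  "vifenro" → 7 new (v, i, f, e, n, r, o)
  "torpa" → 5 new (t, o, r, p, a)
  "vifentorrode" → prefix "vifen" already present; 7 new (t, o, r, r, o, d, e)
  "tor" → prefix "tor" already present; 0 new (none)
  "vifennesar" → prefix "vifen" already present; 5 new (n, e, s, a, r)
  "vifenrode" → prefix "vifenro" already present; 2 new (d, e)
  "vifentorgal" → prefix "vifentor" already present; 3 new (g, a, l)
  "vifenta" → prefix "vifent" already present; 1 new (a)
  "vifensarmor" → prefix "vifen" already present; 6 new (s, a, r, m, o, r)
  "vifenka" → prefix "vifen" already present; 2 new (k, a)
  "vifendekane" → prefix "vifen" already present; 6 new (d, e, k, a, n, e)
  "vifenne" → prefix "vifenne" already present; 0 new (none)
  "vifenmi" → prefix "vifen" already present; 2 new (m, i)
  "morfen" → 6 new (m, o, r, f, e, n)
  "vifengal" → prefix "vifen" already present; 3 new (g, a, l)
Total nodes = 7 + 5 + 7 + 0 + 5 + 2 + 3 + 1 + 6 + 2 + 6 + 0 + 2 + 6 + 3 = 55

55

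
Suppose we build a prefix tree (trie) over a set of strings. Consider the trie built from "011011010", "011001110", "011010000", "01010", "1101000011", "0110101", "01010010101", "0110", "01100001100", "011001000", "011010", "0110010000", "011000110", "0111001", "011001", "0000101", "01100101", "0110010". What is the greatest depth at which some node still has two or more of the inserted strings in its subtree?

The deepest shared node is where two words last agree before diverging.
"011001000" and "0110010000" agree on "011001000" (9 characters) before diverging; nothing deeper is shared.
Longest shared-prefix length: 9

9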